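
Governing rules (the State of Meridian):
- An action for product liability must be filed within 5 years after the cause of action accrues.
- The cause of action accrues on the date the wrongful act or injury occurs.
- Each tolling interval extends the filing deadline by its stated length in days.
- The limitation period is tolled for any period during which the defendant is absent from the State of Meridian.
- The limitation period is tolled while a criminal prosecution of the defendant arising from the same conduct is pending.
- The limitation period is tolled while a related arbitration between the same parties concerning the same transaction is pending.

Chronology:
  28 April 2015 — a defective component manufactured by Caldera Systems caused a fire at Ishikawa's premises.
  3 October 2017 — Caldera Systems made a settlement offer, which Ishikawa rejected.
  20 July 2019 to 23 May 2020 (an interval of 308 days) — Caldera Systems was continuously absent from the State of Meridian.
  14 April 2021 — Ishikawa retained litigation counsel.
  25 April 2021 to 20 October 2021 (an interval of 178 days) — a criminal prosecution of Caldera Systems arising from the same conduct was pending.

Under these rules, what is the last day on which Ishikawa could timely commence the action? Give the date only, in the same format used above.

2 March 2021

The limitation period began to run on 28 April 2015.
Adding the 5 years base period to 28 April 2015 gives a deadline of 28 April 2020, before any tolling.
The defendant's absence from the jurisdiction from 20 July 2019 to 23 May 2020 tolled the period for 308 days, extending the deadline to 2 March 2021.
The pending criminal prosecution from 25 April 2021 to 20 October 2021 began after the period had already run on 2 March 2021, so it has no tolling effect.
Nothing else in the chronology tolls or restarts the period.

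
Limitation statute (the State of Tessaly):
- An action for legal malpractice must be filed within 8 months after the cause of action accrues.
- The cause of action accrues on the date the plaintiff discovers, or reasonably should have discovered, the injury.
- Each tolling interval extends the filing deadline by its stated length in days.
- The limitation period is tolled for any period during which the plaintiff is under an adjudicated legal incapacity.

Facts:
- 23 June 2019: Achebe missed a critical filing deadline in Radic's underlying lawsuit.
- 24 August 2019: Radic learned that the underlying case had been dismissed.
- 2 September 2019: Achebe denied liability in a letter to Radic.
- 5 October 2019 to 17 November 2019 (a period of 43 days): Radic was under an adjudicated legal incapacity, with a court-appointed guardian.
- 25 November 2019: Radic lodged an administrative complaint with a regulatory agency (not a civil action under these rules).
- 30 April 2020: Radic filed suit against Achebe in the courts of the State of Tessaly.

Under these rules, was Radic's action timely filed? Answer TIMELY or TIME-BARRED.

Under the discovery rule, the claim accrued on 24 August 2019, when Radic discovered the injury — not on the 23 June 2019 date of the underlying act.
The untolled deadline — 8 months after 24 August 2019 — is 24 April 2020.
The plaintiff's legal incapacity from 5 October 2019 to 17 November 2019 tolled the period for 43 days, extending the deadline to 6 June 2020.
None of the other events listed affects the running of the period under the stated rules.
Filing on 30 April 2020 beat the 6 June 2020 deadline — the action is timely.

TIMELY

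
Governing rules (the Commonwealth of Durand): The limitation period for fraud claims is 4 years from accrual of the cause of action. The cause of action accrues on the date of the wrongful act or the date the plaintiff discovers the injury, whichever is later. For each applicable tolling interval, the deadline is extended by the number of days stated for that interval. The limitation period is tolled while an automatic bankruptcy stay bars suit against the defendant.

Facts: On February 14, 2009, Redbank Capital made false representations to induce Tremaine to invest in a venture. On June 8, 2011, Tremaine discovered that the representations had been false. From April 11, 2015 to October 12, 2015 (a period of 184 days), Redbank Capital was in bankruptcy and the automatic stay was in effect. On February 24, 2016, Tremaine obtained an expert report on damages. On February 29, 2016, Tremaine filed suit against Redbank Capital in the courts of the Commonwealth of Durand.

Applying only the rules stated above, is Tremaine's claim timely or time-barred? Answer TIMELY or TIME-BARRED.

Taking the later of the act (February 14, 2009) and discovery (June 8, 2011), the claim accrued on June 8, 2011.
4 years from June 8, 2011 is June 8, 2015.
The period was tolled for 184 days by the automatic bankruptcy stay (April 11, 2015 to October 12, 2015), pushing the deadline to December 9, 2015.
None of the other events listed affects the running of the period under the stated rules.
Filing on February 29, 2016 missed the December 9, 2015 deadline — the action is time-barred.

TIME-BARRED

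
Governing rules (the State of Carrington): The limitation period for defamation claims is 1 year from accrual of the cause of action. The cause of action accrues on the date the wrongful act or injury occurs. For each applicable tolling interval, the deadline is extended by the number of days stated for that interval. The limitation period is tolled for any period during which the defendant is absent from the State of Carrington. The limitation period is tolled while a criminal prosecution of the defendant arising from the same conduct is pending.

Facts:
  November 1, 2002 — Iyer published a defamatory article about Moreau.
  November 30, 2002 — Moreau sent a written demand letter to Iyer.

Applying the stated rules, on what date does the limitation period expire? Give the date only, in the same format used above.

The cause of action accrued on November 1, 2002, the date of the act.
The untolled deadline — 1 year after November 1, 2002 — is November 1, 2003.
Nothing else in the chronology tolls or restarts the period.

November 1, 2003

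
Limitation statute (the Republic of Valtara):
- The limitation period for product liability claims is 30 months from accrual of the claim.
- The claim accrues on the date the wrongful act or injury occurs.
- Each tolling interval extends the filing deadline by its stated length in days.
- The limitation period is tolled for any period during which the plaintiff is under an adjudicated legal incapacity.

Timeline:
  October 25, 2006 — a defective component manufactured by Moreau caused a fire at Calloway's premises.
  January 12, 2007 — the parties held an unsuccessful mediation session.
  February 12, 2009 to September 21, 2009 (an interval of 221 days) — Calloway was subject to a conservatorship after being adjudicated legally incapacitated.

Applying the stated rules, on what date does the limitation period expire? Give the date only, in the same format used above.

December 2, 2009

The claim accrued on October 25, 2006, the date of the act.
30 months from October 25, 2006 is April 25, 2009.
The plaintiff's legal incapacity from February 12, 2009 to September 21, 2009 tolled the period for 221 days, extending the deadline to December 2, 2009.
None of the other events listed affects the running of the period under the stated rules.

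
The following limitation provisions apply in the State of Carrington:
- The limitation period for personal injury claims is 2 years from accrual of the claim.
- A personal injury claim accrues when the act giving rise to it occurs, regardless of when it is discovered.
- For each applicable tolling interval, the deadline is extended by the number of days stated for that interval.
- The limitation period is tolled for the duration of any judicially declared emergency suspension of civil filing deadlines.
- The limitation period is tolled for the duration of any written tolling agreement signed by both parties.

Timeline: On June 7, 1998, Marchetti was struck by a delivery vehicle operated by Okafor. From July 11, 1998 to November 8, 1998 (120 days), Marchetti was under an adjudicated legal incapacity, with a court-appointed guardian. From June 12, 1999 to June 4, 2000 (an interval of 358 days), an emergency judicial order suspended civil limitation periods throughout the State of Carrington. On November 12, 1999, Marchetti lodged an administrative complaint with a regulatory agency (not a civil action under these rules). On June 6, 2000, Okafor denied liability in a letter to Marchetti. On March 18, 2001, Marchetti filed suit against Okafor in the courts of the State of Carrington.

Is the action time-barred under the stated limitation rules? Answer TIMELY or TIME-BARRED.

The limitation period began to run on June 7, 1998.
2 years from June 7, 1998 is June 7, 2000.
The emergency suspension of filing deadlines from June 12, 1999 to June 4, 2000 tolled the period for 358 days, extending the deadline to May 31, 2001.
The plaintiff's legal incapacity from July 11, 1998 to November 8, 1998 does not toll the period, because no stated rule makes the plaintiff's incapacity a tolling event.
Nothing else in the chronology tolls or restarts the period.
The March 18, 2001 filing precedes the May 31, 2001 deadline; the claim is timely.

TIMELY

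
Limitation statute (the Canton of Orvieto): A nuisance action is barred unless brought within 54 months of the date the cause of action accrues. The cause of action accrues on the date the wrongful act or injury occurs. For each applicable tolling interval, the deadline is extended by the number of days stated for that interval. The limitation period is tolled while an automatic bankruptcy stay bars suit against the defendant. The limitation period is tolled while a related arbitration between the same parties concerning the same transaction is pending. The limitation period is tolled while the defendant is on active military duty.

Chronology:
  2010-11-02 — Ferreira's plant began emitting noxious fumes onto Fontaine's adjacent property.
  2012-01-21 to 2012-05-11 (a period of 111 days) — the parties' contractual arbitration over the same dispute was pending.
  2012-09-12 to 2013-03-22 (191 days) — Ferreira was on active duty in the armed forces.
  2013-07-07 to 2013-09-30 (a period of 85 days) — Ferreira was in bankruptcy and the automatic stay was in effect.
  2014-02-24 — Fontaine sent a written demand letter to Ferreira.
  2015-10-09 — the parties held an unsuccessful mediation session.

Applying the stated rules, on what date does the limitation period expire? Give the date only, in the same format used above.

2016-05-23

The cause of action accrued on 2010-11-02, the date of the act.
Adding the 54 months base period to 2010-11-02 gives a deadline of 2015-05-02, before any tolling.
Because the pending related arbitration ran from 2012-01-21 to 2012-05-11, the deadline is extended by 111 days to 2015-08-21.
The defendant's active military service from 2012-09-12 to 2013-03-22 tolled the period for 191 days, extending the deadline to 2016-02-28.
Because the automatic bankruptcy stay ran from 2013-07-07 to 2013-09-30, the deadline is extended by 85 days to 2016-05-23.
None of the other events listed affects the running of the period under the stated rules.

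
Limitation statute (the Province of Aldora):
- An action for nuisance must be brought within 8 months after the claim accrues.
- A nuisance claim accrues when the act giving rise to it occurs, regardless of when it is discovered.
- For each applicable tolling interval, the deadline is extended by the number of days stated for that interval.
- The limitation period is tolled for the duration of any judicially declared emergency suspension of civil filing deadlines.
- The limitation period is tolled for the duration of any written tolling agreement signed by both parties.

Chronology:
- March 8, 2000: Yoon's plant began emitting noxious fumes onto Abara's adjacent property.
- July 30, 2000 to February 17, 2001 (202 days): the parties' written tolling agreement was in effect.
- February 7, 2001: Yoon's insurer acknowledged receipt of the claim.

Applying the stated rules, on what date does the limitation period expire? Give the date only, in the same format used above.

The limitation period began to run on March 8, 2000.
8 months from March 8, 2000 is November 8, 2000.
The period was tolled for 202 days by the written tolling agreement (July 30, 2000 to February 17, 2001), pushing the deadline to May 29, 2001.
None of the other events listed affects the running of the period under the stated rules.

May 29, 2001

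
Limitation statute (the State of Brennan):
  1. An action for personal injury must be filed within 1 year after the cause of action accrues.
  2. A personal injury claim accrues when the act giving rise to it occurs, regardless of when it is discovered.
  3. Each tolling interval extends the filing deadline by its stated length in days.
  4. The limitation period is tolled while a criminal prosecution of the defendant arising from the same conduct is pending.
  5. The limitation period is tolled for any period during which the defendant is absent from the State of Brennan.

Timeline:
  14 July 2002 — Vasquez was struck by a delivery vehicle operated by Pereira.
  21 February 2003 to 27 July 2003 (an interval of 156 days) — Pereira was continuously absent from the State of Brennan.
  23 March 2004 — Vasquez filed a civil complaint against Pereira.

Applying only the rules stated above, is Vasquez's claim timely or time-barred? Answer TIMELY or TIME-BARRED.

The claim accrued on 14 July 2002, when the wrongful act occurred.
1 year from 14 July 2002 is 14 July 2003.
The period was tolled for 156 days by the defendant's absence from the jurisdiction (21 February 2003 to 27 July 2003), pushing the deadline to 17 December 2003.
The 23 March 2004 filing falls after the 17 December 2003 deadline; the claim is time-barred.

TIME-BARRED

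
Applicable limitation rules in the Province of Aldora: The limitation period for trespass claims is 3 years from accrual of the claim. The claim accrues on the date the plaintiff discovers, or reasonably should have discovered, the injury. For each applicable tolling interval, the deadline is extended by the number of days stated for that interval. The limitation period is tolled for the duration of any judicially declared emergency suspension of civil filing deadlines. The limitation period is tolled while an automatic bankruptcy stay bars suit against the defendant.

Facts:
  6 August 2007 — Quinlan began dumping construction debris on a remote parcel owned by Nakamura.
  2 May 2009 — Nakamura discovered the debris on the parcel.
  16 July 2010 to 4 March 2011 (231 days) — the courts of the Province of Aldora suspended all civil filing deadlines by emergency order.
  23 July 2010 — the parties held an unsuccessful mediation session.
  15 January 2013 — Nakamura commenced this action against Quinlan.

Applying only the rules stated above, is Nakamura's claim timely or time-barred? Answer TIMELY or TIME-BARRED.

TIME-BARRED

Under the discovery rule, the claim accrued on 2 May 2009, when Nakamura discovered the injury — not on the 6 August 2007 date of the underlying act.
The untolled deadline — 3 years after 2 May 2009 — is 2 May 2012.
The emergency suspension of filing deadlines from 16 July 2010 to 4 March 2011 tolled the period for 231 days, extending the deadline to 19 December 2012.
None of the other events listed affects the running of the period under the stated rules.
Nakamura filed on 15 January 2013, after the 19 December 2012 deadline, so the action is time-barred.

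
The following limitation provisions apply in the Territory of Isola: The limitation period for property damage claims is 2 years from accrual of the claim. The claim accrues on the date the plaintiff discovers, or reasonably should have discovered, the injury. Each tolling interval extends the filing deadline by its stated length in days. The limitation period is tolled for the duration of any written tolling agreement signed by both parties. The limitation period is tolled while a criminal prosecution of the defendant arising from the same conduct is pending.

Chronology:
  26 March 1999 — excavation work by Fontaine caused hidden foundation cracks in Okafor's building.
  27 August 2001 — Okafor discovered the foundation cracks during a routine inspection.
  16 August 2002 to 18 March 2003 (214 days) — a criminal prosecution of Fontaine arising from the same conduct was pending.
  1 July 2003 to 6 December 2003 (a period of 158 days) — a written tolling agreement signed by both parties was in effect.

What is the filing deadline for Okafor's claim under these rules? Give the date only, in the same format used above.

Accrual is tied to discovery, so the period began on 27 August 2001 rather than on 26 March 1999 when the act occurred.
2 years from 27 August 2001 is 27 August 2003.
Because the pending criminal prosecution ran from 16 August 2002 to 18 March 2003, the deadline is extended by 214 days to 28 March 2004.
The period was tolled for 158 days by the written tolling agreement (1 July 2003 to 6 December 2003), pushing the deadline to 2 September 2004.

2 September 2004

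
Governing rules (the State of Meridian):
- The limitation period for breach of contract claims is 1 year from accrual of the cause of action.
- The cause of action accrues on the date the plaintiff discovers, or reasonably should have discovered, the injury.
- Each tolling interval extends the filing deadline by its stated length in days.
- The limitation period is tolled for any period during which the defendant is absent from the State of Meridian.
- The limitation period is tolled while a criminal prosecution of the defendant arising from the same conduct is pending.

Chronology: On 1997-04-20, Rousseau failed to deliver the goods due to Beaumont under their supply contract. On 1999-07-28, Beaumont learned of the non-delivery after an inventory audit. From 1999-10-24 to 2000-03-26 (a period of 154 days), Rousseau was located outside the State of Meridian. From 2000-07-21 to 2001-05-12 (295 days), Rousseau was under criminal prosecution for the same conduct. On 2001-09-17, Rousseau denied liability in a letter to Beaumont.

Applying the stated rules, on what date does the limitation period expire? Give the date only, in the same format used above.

Accrual is tied to discovery, so the period began on 1999-07-28 rather than on 1997-04-20 when the act occurred.
The untolled deadline — 1 year after 1999-07-28 — is 2000-07-28.
The defendant's absence from the jurisdiction from 1999-10-24 to 2000-03-26 tolled the period for 154 days, extending the deadline to 2000-12-29.
The pending criminal prosecution from 2000-07-21 to 2001-05-12 tolled the period for 295 days, extending the deadline to 2001-10-20.
Nothing else in the chronology tolls or restarts the period.

2001-10-20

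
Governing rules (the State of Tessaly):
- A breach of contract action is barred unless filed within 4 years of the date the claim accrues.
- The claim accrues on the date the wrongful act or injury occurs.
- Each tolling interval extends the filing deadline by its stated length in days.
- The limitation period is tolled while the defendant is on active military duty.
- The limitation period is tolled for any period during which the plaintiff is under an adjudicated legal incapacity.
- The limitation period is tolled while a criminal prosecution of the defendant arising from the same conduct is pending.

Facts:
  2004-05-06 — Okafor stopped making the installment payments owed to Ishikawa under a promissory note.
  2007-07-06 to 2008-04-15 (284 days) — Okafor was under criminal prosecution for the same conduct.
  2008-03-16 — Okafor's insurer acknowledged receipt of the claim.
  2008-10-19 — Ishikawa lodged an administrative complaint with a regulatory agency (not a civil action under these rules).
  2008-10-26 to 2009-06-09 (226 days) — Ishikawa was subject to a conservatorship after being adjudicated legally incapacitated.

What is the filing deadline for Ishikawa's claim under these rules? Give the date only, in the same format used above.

The claim accrued on 2004-05-06, when the wrongful act occurred.
The untolled deadline — 4 years after 2004-05-06 — is 2008-05-06.
Because the pending criminal prosecution ran from 2007-07-06 to 2008-04-15, the deadline is extended by 284 days to 2009-02-14.
The period was tolled for 226 days by the plaintiff's legal incapacity (2008-10-26 to 2009-06-09), pushing the deadline to 2009-09-28.
Nothing else in the chronology tolls or restarts the period.

2009-09-28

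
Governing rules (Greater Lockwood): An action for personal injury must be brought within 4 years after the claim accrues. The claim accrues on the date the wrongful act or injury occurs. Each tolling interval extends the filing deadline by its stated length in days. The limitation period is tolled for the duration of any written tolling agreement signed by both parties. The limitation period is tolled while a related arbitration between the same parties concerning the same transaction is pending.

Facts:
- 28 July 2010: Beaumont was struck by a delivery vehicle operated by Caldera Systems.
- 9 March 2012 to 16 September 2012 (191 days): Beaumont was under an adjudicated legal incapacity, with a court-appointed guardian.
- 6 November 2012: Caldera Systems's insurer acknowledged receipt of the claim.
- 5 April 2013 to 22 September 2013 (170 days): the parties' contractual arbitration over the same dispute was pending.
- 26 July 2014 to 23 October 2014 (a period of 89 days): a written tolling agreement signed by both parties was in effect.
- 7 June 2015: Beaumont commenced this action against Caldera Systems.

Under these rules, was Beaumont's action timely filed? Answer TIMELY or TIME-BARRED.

The claim accrued on 28 July 2010, the date of the act.
Adding the 4 years base period to 28 July 2010 gives a deadline of 28 July 2014, before any tolling.
Because the pending related arbitration ran from 5 April 2013 to 22 September 2013, the deadline is extended by 170 days to 14 January 2015.
The written tolling agreement from 26 July 2014 to 23 October 2014 tolled the period for 89 days, extending the deadline to 13 April 2015.
Although the plaintiff's incapacity ran from 9 March 2012 to 16 September 2012, the stated rules do not make that a tolling event, so it is disregarded.
None of the other events listed affects the running of the period under the stated rules.
Beaumont filed on 7 June 2015, after the 13 April 2015 deadline, so the action is time-barred.

TIME-BARRED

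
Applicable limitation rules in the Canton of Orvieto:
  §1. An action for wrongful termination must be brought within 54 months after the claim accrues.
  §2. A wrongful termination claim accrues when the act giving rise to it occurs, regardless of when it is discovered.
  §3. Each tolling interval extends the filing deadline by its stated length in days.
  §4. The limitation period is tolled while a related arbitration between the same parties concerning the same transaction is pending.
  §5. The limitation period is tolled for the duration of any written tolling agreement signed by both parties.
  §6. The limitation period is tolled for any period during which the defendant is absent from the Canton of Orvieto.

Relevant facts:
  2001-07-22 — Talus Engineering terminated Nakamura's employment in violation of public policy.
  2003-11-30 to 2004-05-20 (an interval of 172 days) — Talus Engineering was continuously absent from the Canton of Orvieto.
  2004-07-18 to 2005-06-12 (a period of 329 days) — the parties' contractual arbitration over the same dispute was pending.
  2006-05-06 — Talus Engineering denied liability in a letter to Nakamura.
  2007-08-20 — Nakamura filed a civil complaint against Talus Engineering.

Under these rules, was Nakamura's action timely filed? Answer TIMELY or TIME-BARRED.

TIME-BARRED

The claim accrued on 2001-07-22, the date of the act.
The untolled deadline — 54 months after 2001-07-22 — is 2006-01-22.
Because the defendant's absence from the jurisdiction ran from 2003-11-30 to 2004-05-20, the deadline is extended by 172 days to 2006-07-13.
Because the pending related arbitration ran from 2004-07-18 to 2005-06-12, the deadline is extended by 329 days to 2007-06-07.
None of the other events listed affects the running of the period under the stated rules.
Filing on 2007-08-20 missed the 2007-06-07 deadline — the action is time-barred.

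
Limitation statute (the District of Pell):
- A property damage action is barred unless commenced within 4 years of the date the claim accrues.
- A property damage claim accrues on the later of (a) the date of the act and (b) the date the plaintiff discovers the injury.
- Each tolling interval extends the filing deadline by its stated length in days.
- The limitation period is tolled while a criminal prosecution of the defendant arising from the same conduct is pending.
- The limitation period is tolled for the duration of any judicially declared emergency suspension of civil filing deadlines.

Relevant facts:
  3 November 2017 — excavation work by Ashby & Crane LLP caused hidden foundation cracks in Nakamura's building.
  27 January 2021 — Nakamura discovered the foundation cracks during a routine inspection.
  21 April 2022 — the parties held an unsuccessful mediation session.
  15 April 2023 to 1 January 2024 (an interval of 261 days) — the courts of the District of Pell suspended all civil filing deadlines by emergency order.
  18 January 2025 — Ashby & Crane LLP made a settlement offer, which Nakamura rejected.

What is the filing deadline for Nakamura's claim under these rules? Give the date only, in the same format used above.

15 October 2025

Because discovery on 27 January 2021 post-dates the 3 November 2017 act, accrual under the later-of rule falls on 27 January 2021.
4 years from 27 January 2021 is 27 January 2025.
The period was tolled for 261 days by the emergency suspension of filing deadlines (15 April 2023 to 1 January 2024), pushing the deadline to 15 October 2025.
None of the other events listed affects the running of the period under the stated rules.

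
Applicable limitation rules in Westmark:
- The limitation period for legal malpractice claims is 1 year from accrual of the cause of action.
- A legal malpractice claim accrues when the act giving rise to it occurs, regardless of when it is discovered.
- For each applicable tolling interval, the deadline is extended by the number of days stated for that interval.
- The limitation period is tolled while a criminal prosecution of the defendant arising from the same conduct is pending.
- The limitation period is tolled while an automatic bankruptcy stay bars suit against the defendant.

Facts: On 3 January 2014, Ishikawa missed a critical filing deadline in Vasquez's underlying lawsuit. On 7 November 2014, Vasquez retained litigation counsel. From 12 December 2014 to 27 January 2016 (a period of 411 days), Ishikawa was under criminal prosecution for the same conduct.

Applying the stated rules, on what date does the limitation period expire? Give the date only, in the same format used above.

18 February 2016

The limitation period began to run on 3 January 2014.
Adding the 1 year base period to 3 January 2014 gives a deadline of 3 January 2015, before any tolling.
The pending criminal prosecution from 12 December 2014 to 27 January 2016 tolled the period for 411 days, extending the deadline to 18 February 2016.
The other events in the timeline have no effect on the limitation period under the stated rules.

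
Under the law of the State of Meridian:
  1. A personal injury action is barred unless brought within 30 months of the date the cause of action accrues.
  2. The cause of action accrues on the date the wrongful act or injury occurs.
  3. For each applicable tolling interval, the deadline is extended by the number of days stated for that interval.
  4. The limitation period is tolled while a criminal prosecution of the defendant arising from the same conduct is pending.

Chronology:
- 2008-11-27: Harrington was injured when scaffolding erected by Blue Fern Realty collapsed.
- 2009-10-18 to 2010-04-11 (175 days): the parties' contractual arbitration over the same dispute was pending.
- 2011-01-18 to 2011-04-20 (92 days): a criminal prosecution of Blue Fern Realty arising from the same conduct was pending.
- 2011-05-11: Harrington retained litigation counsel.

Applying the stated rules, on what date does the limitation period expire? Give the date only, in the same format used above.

The cause of action accrued on 2008-11-27, the date of the act.
The untolled deadline — 30 months after 2008-11-27 — is 2011-05-27.
The pending criminal prosecution from 2011-01-18 to 2011-04-20 tolled the period for 92 days, extending the deadline to 2011-08-27.
The pending related arbitration from 2009-10-18 to 2010-04-11 does not toll the period, because no stated rule makes a pending arbitration a tolling event.
Nothing else in the chronology tolls or restarts the period.

2011-08-27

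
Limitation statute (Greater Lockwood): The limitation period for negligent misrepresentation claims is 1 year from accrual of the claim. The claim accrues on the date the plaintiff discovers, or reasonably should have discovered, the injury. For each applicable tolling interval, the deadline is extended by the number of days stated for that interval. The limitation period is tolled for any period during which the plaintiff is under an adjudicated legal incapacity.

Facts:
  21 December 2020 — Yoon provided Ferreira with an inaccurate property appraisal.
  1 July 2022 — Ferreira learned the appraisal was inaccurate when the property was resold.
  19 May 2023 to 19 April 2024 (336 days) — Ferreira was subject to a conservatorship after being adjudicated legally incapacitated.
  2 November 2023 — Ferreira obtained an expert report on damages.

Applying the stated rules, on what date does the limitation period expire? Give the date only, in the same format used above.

1 June 2024

Accrual is tied to discovery, so the period began on 1 July 2022 rather than on 21 December 2020 when the act occurred.
The untolled deadline — 1 year after 1 July 2022 — is 1 July 2023.
The plaintiff's legal incapacity from 19 May 2023 to 19 April 2024 tolled the period for 336 days, extending the deadline to 1 June 2024.
None of the other events listed affects the running of the period under the stated rules.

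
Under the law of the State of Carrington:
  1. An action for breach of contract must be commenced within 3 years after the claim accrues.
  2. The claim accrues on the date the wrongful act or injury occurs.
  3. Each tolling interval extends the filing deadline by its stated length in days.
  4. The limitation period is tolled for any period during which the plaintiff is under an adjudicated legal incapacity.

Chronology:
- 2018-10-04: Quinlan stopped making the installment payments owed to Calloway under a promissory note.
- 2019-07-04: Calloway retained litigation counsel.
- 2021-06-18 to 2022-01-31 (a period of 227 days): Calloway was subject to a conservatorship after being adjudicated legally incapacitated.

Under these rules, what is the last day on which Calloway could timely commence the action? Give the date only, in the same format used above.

2022-05-19

The limitation period began to run on 2018-10-04.
3 years from 2018-10-04 is 2021-10-04.
The plaintiff's legal incapacity from 2021-06-18 to 2022-01-31 tolled the period for 227 days, extending the deadline to 2022-05-19.
Nothing else in the chronology tolls or restarts the period.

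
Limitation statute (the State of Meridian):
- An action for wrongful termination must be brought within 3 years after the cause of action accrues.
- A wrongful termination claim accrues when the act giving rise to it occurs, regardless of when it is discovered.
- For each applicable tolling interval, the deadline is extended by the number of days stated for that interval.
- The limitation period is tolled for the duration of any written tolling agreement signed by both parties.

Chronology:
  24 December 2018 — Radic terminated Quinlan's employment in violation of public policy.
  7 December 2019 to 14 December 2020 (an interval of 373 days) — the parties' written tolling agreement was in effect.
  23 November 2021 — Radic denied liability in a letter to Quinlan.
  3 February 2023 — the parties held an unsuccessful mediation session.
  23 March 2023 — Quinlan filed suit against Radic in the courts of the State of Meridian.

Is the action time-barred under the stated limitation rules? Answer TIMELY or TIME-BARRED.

The cause of action accrued on 24 December 2018, the date of the act.
3 years from 24 December 2018 is 24 December 2021.
The written tolling agreement from 7 December 2019 to 14 December 2020 tolled the period for 373 days, extending the deadline to 1 January 2023.
The other events in the timeline have no effect on the limitation period under the stated rules.
Quinlan filed on 23 March 2023, after the 1 January 2023 deadline, so the action is time-barred.

TIME-BARRED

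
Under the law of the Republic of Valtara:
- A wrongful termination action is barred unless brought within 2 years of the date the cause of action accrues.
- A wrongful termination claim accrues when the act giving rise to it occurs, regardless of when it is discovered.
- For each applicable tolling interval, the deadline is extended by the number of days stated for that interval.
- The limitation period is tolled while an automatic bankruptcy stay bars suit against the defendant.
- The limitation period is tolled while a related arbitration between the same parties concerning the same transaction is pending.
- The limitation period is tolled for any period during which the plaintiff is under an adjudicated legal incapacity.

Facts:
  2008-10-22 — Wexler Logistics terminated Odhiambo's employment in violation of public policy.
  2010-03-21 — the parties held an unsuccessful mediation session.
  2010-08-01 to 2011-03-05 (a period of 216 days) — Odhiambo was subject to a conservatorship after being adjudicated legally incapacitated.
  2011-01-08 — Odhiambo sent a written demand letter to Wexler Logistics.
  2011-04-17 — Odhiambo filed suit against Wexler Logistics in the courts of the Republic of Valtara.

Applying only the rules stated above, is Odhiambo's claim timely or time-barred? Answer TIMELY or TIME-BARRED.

The claim accrued on 2008-10-22, when the wrongful act occurred.
2 years from 2008-10-22 is 2010-10-22.
Because the plaintiff's legal incapacity ran from 2010-08-01 to 2011-03-05, the deadline is extended by 216 days to 2011-05-26.
Nothing else in the chronology tolls or restarts the period.
The 2011-04-17 filing precedes the 2011-05-26 deadline; the claim is timely.

TIMELY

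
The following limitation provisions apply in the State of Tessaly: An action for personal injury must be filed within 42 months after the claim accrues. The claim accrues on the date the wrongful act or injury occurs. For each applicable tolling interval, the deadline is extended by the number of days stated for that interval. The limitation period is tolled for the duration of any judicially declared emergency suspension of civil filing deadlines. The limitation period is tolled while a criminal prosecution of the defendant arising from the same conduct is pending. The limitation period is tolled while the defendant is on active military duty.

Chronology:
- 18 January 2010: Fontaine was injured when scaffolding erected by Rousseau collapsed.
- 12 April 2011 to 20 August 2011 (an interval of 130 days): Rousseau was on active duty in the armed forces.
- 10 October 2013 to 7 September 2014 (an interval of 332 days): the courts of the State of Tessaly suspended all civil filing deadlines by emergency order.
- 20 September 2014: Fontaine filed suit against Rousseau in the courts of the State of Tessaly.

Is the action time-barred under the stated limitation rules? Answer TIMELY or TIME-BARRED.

TIMELY

The claim accrued on 18 January 2010, the date of the act.
42 months from 18 January 2010 is 18 July 2013.
Because the defendant's active military service ran from 12 April 2011 to 20 August 2011, the deadline is extended by 130 days to 25 November 2013.
The emergency suspension of filing deadlines from 10 October 2013 to 7 September 2014 tolled the period for 332 days, extending the deadline to 23 October 2014.
The 20 September 2014 filing precedes the 23 October 2014 deadline; the claim is timely.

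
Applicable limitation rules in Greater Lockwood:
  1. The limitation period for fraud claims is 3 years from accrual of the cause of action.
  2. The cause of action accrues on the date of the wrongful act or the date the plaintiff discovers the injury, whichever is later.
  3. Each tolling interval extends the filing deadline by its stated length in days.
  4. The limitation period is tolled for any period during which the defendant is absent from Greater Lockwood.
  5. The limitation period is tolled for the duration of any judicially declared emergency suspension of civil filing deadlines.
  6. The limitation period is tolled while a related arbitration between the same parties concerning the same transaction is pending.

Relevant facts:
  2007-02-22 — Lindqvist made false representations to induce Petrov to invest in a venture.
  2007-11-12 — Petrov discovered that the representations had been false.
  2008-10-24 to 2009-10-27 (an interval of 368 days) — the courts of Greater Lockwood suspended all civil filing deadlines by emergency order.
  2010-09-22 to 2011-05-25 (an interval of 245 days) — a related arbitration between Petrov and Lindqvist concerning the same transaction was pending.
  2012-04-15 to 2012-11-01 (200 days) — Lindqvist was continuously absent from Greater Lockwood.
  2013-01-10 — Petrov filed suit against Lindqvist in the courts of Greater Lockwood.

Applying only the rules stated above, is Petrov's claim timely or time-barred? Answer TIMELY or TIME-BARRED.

TIMELY

Taking the later of the act (2007-02-22) and discovery (2007-11-12), the claim accrued on 2007-11-12.
The untolled deadline — 3 years after 2007-11-12 — is 2010-11-12.
The period was tolled for 368 days by the emergency suspension of filing deadlines (2008-10-24 to 2009-10-27), pushing the deadline to 2011-11-15.
The period was tolled for 245 days by the pending related arbitration (2010-09-22 to 2011-05-25), pushing the deadline to 2012-07-17.
Because the defendant's absence from the jurisdiction ran from 2012-04-15 to 2012-11-01, the deadline is extended by 200 days to 2013-02-02.
Filing on 2013-01-10 beat the 2013-02-02 deadline — the action is timely.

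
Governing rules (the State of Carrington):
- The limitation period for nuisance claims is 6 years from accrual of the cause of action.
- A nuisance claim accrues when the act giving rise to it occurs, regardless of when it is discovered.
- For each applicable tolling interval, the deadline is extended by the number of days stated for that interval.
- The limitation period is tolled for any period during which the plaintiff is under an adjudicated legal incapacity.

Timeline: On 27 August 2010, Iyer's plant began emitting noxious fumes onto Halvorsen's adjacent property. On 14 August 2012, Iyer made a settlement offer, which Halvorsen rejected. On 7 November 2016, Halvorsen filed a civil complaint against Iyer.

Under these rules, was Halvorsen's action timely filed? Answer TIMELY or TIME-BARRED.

TIME-BARRED

The limitation period began to run on 27 August 2010.
Adding the 6 years base period to 27 August 2010 gives a deadline of 27 August 2016, before any tolling.
None of the other events listed affects the running of the period under the stated rules.
Filing on 7 November 2016 missed the 27 August 2016 deadline — the action is time-barred.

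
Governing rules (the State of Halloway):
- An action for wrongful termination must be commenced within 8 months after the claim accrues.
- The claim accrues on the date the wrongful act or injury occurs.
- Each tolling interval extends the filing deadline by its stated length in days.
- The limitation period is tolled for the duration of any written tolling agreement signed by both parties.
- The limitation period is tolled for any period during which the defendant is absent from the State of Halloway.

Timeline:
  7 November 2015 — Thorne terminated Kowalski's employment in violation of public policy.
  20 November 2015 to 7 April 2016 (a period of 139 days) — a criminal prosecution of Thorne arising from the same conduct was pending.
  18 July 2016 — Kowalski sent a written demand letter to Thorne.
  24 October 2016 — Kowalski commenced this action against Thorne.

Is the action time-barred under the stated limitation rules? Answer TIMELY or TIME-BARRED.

The claim accrued on 7 November 2015, the date of the act.
Adding the 8 months base period to 7 November 2015 gives a deadline of 7 July 2016, before any tolling.
Although a criminal prosecution ran from 20 November 2015 to 7 April 2016, the stated rules do not make that a tolling event, so it is disregarded.
Nothing else in the chronology tolls or restarts the period.
Kowalski filed on 24 October 2016, after the 7 July 2016 deadline, so the action is time-barred.

TIME-BARRED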